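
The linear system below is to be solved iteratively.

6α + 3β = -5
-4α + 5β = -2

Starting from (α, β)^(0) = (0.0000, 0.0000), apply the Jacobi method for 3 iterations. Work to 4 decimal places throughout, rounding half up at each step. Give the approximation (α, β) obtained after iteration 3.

Iteration 1:
  α = (-5 - (3)·0.0000) / (6) = -0.8333
  β = (-2 - (-4)·0.0000) / (5) = -0.4000
Iteration 2:
  α = (-5 - (3)·-0.4000) / (6) = -0.6333
  β = (-2 - (-4)·-0.8333) / (5) = -1.0666
Iteration 3:
  α = (-5 - (3)·-1.0666) / (6) = -0.3000
  β = (-2 - (-4)·-0.6333) / (5) = -0.9066

(-0.3000, -0.9066)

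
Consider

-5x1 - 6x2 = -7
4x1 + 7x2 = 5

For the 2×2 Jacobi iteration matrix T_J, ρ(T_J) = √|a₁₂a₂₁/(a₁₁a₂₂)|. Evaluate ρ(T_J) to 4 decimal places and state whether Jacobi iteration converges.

a₁₂a₂₁/(a₁₁a₂₂) = (-6)·(4) / ((-5)·(7)) = 0.685714
ρ = √|0.685714| = √0.685714 = 0.8281
ρ < 1, so Jacobi converges

0.8281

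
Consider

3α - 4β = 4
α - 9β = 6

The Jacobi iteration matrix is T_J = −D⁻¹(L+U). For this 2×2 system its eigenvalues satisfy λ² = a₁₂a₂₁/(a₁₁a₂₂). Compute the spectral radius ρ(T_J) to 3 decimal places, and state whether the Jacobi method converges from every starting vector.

a₁₂a₂₁/(a₁₁a₂₂) = (-4)·(1) / ((3)·(-9)) = 0.148148
ρ = √|0.148148| = √0.148148 = 0.385
ρ < 1, so Jacobi converges

0.385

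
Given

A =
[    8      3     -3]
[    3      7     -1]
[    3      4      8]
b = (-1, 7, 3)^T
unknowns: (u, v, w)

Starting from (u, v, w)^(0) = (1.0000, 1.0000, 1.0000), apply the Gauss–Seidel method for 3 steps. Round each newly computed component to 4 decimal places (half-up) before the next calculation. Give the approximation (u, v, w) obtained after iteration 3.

(-0.5970, 1.2545, -0.0284)

Iteration 1:
  u = (-1 - (3)·1.0000 - (-3)·1.0000) / (8) = -0.1250
  v = (7 - (3)·-0.1250 - (-1)·1.0000) / (7) = 1.1964
  w = (3 - (3)·-0.1250 - (4)·1.1964) / (8) = -0.1763
Iteration 2:
  u = (-1 - (3)·1.1964 - (-3)·-0.1763) / (8) = -0.6398
  v = (7 - (3)·-0.6398 - (-1)·-0.1763) / (7) = 1.2490
  w = (3 - (3)·-0.6398 - (4)·1.2490) / (8) = -0.0096
Iteration 3:
  u = (-1 - (3)·1.2490 - (-3)·-0.0096) / (8) = -0.5970
  v = (7 - (3)·-0.5970 - (-1)·-0.0096) / (7) = 1.2545
  w = (3 - (3)·-0.5970 - (4)·1.2545) / (8) = -0.0284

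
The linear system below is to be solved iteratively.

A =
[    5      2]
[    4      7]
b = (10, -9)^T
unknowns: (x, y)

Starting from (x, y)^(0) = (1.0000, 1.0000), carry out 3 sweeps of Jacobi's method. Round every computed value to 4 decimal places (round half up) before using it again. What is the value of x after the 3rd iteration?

Iteration 1:
  x = (10 - (2)·1.0000) / (5) = 1.6000
  y = (-9 - (4)·1.0000) / (7) = -1.8571
Iteration 2:
  x = (10 - (2)·-1.8571) / (5) = 2.7428
  y = (-9 - (4)·1.6000) / (7) = -2.2000
Iteration 3:
  x = (10 - (2)·-2.2000) / (5) = 2.8800
  y = (-9 - (4)·2.7428) / (7) = -2.8530

2.8800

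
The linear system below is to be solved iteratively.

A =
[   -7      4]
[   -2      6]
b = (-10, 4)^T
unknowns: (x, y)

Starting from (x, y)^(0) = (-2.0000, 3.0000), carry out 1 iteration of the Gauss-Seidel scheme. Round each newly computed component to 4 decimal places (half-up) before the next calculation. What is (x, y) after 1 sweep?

Iteration 1:
  x = (-10 - (4)·3.0000) / (-7) = 3.1429
  y = (4 - (-2)·3.1429) / (6) = 1.7143

(3.1429, 1.7143)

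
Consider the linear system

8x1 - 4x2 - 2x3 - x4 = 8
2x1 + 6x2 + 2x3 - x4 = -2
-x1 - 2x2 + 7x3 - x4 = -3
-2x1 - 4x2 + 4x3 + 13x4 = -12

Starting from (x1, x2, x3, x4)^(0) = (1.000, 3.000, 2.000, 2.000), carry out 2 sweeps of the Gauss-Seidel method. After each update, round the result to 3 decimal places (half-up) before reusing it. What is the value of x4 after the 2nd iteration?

Iteration 1:
  x1 = (8 - (-4)·3.000 - (-2)·2.000 - (-1)·2.000) / (8) = 3.250
  x2 = (-2 - (2)·3.250 - (2)·2.000 - (-1)·2.000) / (6) = -1.750
  x3 = (-3 - (-1)·3.250 - (-2)·-1.750 - (-1)·2.000) / (7) = -0.179
  x4 = (-12 - (-2)·3.250 - (-4)·-1.750 - (4)·-0.179) / (13) = -0.906
Iteration 2:
  x1 = (8 - (-4)·-1.750 - (-2)·-0.179 - (-1)·-0.906) / (8) = -0.033
  x2 = (-2 - (2)·-0.033 - (2)·-0.179 - (-1)·-0.906) / (6) = -0.414
  x3 = (-3 - (-1)·-0.033 - (-2)·-0.414 - (-1)·-0.906) / (7) = -0.681
  x4 = (-12 - (-2)·-0.033 - (-4)·-0.414 - (4)·-0.681) / (13) = -0.846

-0.846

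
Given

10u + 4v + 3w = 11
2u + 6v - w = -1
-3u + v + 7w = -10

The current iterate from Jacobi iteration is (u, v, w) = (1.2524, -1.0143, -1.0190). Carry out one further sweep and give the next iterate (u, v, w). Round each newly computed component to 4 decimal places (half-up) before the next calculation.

One sweep:
  u = (11 - (4)·-1.0143 - (3)·-1.0190) / (10) = 1.8114
  v = (-1 - (2)·1.2524 - (-1)·-1.0190) / (6) = -0.7540
  w = (-10 - (-3)·1.2524 - (1)·-1.0143) / (7) = -0.7469

(1.8114, -0.7540, -0.7469)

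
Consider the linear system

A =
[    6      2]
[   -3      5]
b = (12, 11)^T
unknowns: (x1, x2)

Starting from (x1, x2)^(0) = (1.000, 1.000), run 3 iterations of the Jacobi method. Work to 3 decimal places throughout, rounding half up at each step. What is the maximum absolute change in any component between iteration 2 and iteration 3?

Iteration 1:
  x1 = (12 - (2)·1.000) / (6) = 1.667
  x2 = (11 - (-3)·1.000) / (5) = 2.800
Iteration 2:
  x1 = (12 - (2)·2.800) / (6) = 1.067
  x2 = (11 - (-3)·1.667) / (5) = 3.200
Iteration 3:
  x1 = (12 - (2)·3.200) / (6) = 0.933
  x2 = (11 - (-3)·1.067) / (5) = 2.840
Change: (-0.134, -0.360) → max |·| = 0.360

0.360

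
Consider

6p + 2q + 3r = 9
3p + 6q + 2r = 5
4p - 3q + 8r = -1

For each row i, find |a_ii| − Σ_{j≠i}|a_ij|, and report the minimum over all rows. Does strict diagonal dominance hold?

1

row 1: |6| − (2+3) = 1
row 2: |6| − (3+2) = 1
row 3: |8| − (4+3) = 1
minimum over rows = 1 → strictly diagonally dominant (convergence guaranteed)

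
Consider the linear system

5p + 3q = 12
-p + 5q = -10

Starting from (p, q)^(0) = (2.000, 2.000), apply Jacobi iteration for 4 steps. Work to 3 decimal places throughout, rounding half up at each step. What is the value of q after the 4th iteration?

Iteration 1:
  p = (12 - (3)·2.000) / (5) = 1.200
  q = (-10 - (-1)·2.000) / (5) = -1.600
Iteration 2:
  p = (12 - (3)·-1.600) / (5) = 3.360
  q = (-10 - (-1)·1.200) / (5) = -1.760
Iteration 3:
  p = (12 - (3)·-1.760) / (5) = 3.456
  q = (-10 - (-1)·3.360) / (5) = -1.328
Iteration 4:
  p = (12 - (3)·-1.328) / (5) = 3.197
  q = (-10 - (-1)·3.456) / (5) = -1.309

-1.309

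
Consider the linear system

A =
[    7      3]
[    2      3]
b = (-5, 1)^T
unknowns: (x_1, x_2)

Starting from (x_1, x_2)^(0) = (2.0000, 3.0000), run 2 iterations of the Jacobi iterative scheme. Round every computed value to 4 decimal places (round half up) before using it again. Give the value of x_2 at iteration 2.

Iteration 1:
  x_1 = (-5 - (3)·3.0000) / (7) = -2.0000
  x_2 = (1 - (2)·2.0000) / (3) = -1.0000
Iteration 2:
  x_1 = (-5 - (3)·-1.0000) / (7) = -0.2857
  x_2 = (1 - (2)·-2.0000) / (3) = 1.6667

1.6667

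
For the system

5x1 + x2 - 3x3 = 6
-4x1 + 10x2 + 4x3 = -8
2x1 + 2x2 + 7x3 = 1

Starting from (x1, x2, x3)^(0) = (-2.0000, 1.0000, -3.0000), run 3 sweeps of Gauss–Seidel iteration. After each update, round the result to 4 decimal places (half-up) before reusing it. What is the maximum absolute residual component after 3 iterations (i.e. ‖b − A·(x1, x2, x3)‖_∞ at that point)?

0.1006

Iteration 1:
  x1 = (6 - (1)·1.0000 - (-3)·-3.0000) / (5) = -0.8000
  x2 = (-8 - (-4)·-0.8000 - (4)·-3.0000) / (10) = 0.0800
  x3 = (1 - (2)·-0.8000 - (2)·0.0800) / (7) = 0.3486
Iteration 2:
  x1 = (6 - (1)·0.0800 - (-3)·0.3486) / (5) = 1.3932
  x2 = (-8 - (-4)·1.3932 - (4)·0.3486) / (10) = -0.3822
  x3 = (1 - (2)·1.3932 - (2)·-0.3822) / (7) = -0.1460
Iteration 3:
  x1 = (6 - (1)·-0.3822 - (-3)·-0.1460) / (5) = 1.1888
  x2 = (-8 - (-4)·1.1888 - (4)·-0.1460) / (10) = -0.2661
  x3 = (1 - (2)·1.1888 - (2)·-0.2661) / (7) = -0.1208
Residual b − A·x = (-0.0403, -0.1006, 0.0002); ∞-norm = 0.1006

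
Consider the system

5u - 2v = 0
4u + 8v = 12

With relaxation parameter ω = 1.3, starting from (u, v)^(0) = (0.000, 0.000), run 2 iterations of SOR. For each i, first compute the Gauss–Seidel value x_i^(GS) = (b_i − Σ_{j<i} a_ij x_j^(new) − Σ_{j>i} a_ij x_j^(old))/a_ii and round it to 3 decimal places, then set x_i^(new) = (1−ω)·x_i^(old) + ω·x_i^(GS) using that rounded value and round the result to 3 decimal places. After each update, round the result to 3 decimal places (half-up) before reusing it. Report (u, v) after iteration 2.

Iteration 1:
  u: GS value = (0 - (-2)·0.000) / (5) = 0.000;  u ← (1−ω)·0.000 + ω·0.000 = 0.000
  v: GS value = (12 - (4)·0.000) / (8) = 1.500;  v ← (1−ω)·0.000 + ω·1.500 = 1.950
Iteration 2:
  u: GS value = (0 - (-2)·1.950) / (5) = 0.780;  u ← (1−ω)·0.000 + ω·0.780 = 1.014
  v: GS value = (12 - (4)·1.014) / (8) = 0.993;  v ← (1−ω)·1.950 + ω·0.993 = 0.706

(1.014, 0.706)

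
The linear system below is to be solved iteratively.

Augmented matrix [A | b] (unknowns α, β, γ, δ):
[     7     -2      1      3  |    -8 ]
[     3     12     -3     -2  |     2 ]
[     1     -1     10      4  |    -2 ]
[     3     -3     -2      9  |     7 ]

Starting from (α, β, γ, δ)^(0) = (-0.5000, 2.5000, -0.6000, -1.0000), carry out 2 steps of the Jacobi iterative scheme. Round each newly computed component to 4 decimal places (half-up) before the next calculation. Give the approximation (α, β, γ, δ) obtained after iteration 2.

Iteration 1:
  α = (-8 - (-2)·2.5000 - (1)·-0.6000 - (3)·-1.0000) / (7) = 0.0857
  β = (2 - (3)·-0.5000 - (-3)·-0.6000 - (-2)·-1.0000) / (12) = -0.0250
  γ = (-2 - (1)·-0.5000 - (-1)·2.5000 - (4)·-1.0000) / (10) = 0.5000
  δ = (7 - (3)·-0.5000 - (-3)·2.5000 - (-2)·-0.6000) / (9) = 1.6444
Iteration 2:
  α = (-8 - (-2)·-0.0250 - (1)·0.5000 - (3)·1.6444) / (7) = -1.9262
  β = (2 - (3)·0.0857 - (-3)·0.5000 - (-2)·1.6444) / (12) = 0.5443
  γ = (-2 - (1)·0.0857 - (-1)·-0.0250 - (4)·1.6444) / (10) = -0.8688
  δ = (7 - (3)·0.0857 - (-3)·-0.0250 - (-2)·0.5000) / (9) = 0.8520

(-1.9262, 0.5443, -0.8688, 0.8520)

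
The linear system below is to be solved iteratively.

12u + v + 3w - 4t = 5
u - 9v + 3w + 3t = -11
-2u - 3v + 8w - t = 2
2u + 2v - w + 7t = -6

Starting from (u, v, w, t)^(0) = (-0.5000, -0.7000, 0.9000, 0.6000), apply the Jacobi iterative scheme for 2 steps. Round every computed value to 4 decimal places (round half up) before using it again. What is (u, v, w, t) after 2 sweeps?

(0.1648, 1.1228, 0.9393, -1.4708)

Iteration 1:
  u = (5 - (1)·-0.7000 - (3)·0.9000 - (-4)·0.6000) / (12) = 0.4500
  v = (-11 - (1)·-0.5000 - (3)·0.9000 - (3)·0.6000) / (-9) = 1.6667
  w = (2 - (-2)·-0.5000 - (-3)·-0.7000 - (-1)·0.6000) / (8) = -0.0625
  t = (-6 - (2)·-0.5000 - (2)·-0.7000 - (-1)·0.9000) / (7) = -0.3857
Iteration 2:
  u = (5 - (1)·1.6667 - (3)·-0.0625 - (-4)·-0.3857) / (12) = 0.1648
  v = (-11 - (1)·0.4500 - (3)·-0.0625 - (3)·-0.3857) / (-9) = 1.1228
  w = (2 - (-2)·0.4500 - (-3)·1.6667 - (-1)·-0.3857) / (8) = 0.9393
  t = (-6 - (2)·0.4500 - (2)·1.6667 - (-1)·-0.0625) / (7) = -1.4708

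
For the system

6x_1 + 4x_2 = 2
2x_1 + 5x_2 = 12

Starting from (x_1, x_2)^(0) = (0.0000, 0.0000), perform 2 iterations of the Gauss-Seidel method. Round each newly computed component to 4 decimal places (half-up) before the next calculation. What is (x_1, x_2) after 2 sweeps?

Iteration 1:
  x_1 = (2 - (4)·0.0000) / (6) = 0.3333
  x_2 = (12 - (2)·0.3333) / (5) = 2.2667
Iteration 2:
  x_1 = (2 - (4)·2.2667) / (6) = -1.1778
  x_2 = (12 - (2)·-1.1778) / (5) = 2.8711

(-1.1778, 2.8711)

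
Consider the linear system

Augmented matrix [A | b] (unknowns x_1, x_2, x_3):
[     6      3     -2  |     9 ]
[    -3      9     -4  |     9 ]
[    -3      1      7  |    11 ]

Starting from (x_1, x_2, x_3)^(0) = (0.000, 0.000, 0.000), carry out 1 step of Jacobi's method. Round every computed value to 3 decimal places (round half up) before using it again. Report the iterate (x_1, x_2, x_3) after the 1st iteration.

Iteration 1:
  x_1 = (9 - (3)·0.000 - (-2)·0.000) / (6) = 1.500
  x_2 = (9 - (-3)·0.000 - (-4)·0.000) / (9) = 1.000
  x_3 = (11 - (-3)·0.000 - (1)·0.000) / (7) = 1.571

(1.500, 1.000, 1.571)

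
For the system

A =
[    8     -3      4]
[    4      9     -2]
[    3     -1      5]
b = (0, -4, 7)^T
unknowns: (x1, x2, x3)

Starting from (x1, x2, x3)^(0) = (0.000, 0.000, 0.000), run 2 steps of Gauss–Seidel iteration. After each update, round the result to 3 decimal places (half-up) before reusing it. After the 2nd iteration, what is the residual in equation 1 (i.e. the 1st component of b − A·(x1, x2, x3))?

-0.532

Iteration 1:
  x1 = (0 - (-3)·0.000 - (4)·0.000) / (8) = 0.000
  x2 = (-4 - (4)·0.000 - (-2)·0.000) / (9) = -0.444
  x3 = (7 - (3)·0.000 - (-1)·-0.444) / (5) = 1.311
Iteration 2:
  x1 = (0 - (-3)·-0.444 - (4)·1.311) / (8) = -0.822
  x2 = (-4 - (4)·-0.822 - (-2)·1.311) / (9) = 0.212
  x3 = (7 - (3)·-0.822 - (-1)·0.212) / (5) = 1.936
Residual b − A·x = (-0.532, 1.252, -0.002)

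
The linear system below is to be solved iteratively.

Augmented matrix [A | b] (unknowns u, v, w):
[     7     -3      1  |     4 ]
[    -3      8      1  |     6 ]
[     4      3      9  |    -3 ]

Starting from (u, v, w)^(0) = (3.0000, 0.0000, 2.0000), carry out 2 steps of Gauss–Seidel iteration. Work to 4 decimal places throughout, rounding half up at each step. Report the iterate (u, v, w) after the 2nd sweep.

(0.9263, 1.1802, -1.1384)

Iteration 1:
  u = (4 - (-3)·0.0000 - (1)·2.0000) / (7) = 0.2857
  v = (6 - (-3)·0.2857 - (1)·2.0000) / (8) = 0.6071
  w = (-3 - (4)·0.2857 - (3)·0.6071) / (9) = -0.6627
Iteration 2:
  u = (4 - (-3)·0.6071 - (1)·-0.6627) / (7) = 0.9263
  v = (6 - (-3)·0.9263 - (1)·-0.6627) / (8) = 1.1802
  w = (-3 - (4)·0.9263 - (3)·1.1802) / (9) = -1.1384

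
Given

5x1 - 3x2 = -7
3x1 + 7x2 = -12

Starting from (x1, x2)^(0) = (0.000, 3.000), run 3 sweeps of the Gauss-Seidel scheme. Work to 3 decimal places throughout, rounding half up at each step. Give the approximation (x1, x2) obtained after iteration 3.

(-1.777, -0.953)

Iteration 1:
  x1 = (-7 - (-3)·3.000) / (5) = 0.400
  x2 = (-12 - (3)·0.400) / (7) = -1.886
Iteration 2:
  x1 = (-7 - (-3)·-1.886) / (5) = -2.532
  x2 = (-12 - (3)·-2.532) / (7) = -0.629
Iteration 3:
  x1 = (-7 - (-3)·-0.629) / (5) = -1.777
  x2 = (-12 - (3)·-1.777) / (7) = -0.953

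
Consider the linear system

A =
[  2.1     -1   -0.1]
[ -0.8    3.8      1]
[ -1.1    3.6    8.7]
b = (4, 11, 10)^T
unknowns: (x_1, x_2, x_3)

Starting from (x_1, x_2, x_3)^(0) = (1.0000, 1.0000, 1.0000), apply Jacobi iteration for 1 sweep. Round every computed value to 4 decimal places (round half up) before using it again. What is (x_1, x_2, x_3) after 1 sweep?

(2.4286, 2.8421, 0.8621)

Iteration 1:
  x_1 = (4 - (-1)·1.0000 - (-0.1)·1.0000) / (2.1) = 2.4286
  x_2 = (11 - (-0.8)·1.0000 - (1)·1.0000) / (3.8) = 2.8421
  x_3 = (10 - (-1.1)·1.0000 - (3.6)·1.0000) / (8.7) = 0.8621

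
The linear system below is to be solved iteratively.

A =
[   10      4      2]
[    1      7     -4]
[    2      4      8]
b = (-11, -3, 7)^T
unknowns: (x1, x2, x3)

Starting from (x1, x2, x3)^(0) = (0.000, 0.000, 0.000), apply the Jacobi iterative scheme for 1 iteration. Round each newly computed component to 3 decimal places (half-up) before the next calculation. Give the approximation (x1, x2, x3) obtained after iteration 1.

Iteration 1:
  x1 = (-11 - (4)·0.000 - (2)·0.000) / (10) = -1.100
  x2 = (-3 - (1)·0.000 - (-4)·0.000) / (7) = -0.429
  x3 = (7 - (2)·0.000 - (4)·0.000) / (8) = 0.875

(-1.100, -0.429, 0.875)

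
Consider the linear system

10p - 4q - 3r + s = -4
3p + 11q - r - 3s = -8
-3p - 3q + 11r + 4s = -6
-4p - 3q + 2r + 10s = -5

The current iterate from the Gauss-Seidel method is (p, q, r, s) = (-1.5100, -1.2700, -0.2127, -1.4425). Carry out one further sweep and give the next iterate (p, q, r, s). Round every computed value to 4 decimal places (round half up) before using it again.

One sweep:
  p = (-4 - (-4)·-1.2700 - (-3)·-0.2127 - (1)·-1.4425) / (10) = -0.8276
  q = (-8 - (3)·-0.8276 - (-1)·-0.2127 - (-3)·-1.4425) / (11) = -0.9143
  r = (-6 - (-3)·-0.8276 - (-3)·-0.9143 - (4)·-1.4425) / (11) = -0.4960
  s = (-5 - (-4)·-0.8276 - (-3)·-0.9143 - (2)·-0.4960) / (10) = -1.0061

(-0.8276, -0.9143, -0.4960, -1.0061)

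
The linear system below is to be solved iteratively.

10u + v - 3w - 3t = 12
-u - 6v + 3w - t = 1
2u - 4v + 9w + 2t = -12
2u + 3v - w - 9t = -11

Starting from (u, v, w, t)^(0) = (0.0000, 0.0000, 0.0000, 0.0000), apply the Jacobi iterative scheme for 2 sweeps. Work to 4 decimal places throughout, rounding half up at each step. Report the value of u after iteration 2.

Iteration 1:
  u = (12 - (1)·0.0000 - (-3)·0.0000 - (-3)·0.0000) / (10) = 1.2000
  v = (1 - (-1)·0.0000 - (3)·0.0000 - (-1)·0.0000) / (-6) = -0.1667
  w = (-12 - (2)·0.0000 - (-4)·0.0000 - (2)·0.0000) / (9) = -1.3333
  t = (-11 - (2)·0.0000 - (3)·0.0000 - (-1)·0.0000) / (-9) = 1.2222
Iteration 2:
  u = (12 - (1)·-0.1667 - (-3)·-1.3333 - (-3)·1.2222) / (10) = 1.1833
  v = (1 - (-1)·1.2000 - (3)·-1.3333 - (-1)·1.2222) / (-6) = -1.2370
  w = (-12 - (2)·1.2000 - (-4)·-0.1667 - (2)·1.2222) / (9) = -1.9457
  t = (-11 - (2)·1.2000 - (3)·-0.1667 - (-1)·-1.3333) / (-9) = 1.5815

1.1833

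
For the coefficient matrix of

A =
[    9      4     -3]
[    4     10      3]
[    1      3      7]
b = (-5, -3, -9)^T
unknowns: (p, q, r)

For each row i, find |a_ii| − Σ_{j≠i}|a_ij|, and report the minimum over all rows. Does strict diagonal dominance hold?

row 1: |9| − (4+3) = 2
row 2: |10| − (4+3) = 3
row 3: |7| − (1+3) = 3
minimum over rows = 2 → strictly diagonally dominant (convergence guaranteed)

2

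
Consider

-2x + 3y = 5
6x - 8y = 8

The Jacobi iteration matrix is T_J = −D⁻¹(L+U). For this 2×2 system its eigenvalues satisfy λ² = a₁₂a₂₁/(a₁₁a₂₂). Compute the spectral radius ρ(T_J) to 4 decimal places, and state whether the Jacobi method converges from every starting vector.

1.0607

a₁₂a₂₁/(a₁₁a₂₂) = (3)·(6) / ((-2)·(-8)) = 1.125000
ρ = √|1.125000| = √1.125000 = 1.0607
ρ > 1, so Jacobi diverges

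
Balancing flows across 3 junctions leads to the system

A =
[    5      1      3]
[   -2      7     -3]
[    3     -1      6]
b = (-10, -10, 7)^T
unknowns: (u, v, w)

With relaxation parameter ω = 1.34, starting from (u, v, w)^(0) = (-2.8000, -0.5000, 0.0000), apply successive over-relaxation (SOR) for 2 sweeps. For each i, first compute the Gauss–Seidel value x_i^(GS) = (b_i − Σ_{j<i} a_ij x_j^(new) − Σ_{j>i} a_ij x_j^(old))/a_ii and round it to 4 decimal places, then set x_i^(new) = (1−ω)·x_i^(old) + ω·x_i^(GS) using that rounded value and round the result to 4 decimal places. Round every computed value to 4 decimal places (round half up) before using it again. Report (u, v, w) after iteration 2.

(-3.1997, -1.1297, 2.7390)

Iteration 1:
  u: GS value = (-10 - (1)·-0.5000 - (3)·0.0000) / (5) = -1.9000;  u ← (1−ω)·-2.8000 + ω·-1.9000 = -1.5940
  v: GS value = (-10 - (-2)·-1.5940 - (-3)·0.0000) / (7) = -1.8840;  v ← (1−ω)·-0.5000 + ω·-1.8840 = -2.3546
  w: GS value = (7 - (3)·-1.5940 - (-1)·-2.3546) / (6) = 1.5712;  w ← (1−ω)·0.0000 + ω·1.5712 = 2.1054
Iteration 2:
  u: GS value = (-10 - (1)·-2.3546 - (3)·2.1054) / (5) = -2.7923;  u ← (1−ω)·-1.5940 + ω·-2.7923 = -3.1997
  v: GS value = (-10 - (-2)·-3.1997 - (-3)·2.1054) / (7) = -1.4405;  v ← (1−ω)·-2.3546 + ω·-1.4405 = -1.1297
  w: GS value = (7 - (3)·-3.1997 - (-1)·-1.1297) / (6) = 2.5782;  w ← (1−ω)·2.1054 + ω·2.5782 = 2.7390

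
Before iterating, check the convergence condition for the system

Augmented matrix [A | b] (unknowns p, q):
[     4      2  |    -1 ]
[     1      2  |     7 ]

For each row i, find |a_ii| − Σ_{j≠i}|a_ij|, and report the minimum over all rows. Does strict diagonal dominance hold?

1

row 1: |4| − (2) = 2
row 2: |2| − (1) = 1
minimum over rows = 1 → strictly diagonally dominant (convergence guaranteed)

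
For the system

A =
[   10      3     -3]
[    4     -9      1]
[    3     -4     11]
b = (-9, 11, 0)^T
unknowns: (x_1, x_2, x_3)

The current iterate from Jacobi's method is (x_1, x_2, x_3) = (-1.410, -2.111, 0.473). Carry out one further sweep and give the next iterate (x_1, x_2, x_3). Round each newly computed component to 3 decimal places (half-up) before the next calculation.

(-0.125, -1.796, -0.383)

One sweep:
  x_1 = (-9 - (3)·-2.111 - (-3)·0.473) / (10) = -0.125
  x_2 = (11 - (4)·-1.410 - (1)·0.473) / (-9) = -1.796
  x_3 = (0 - (3)·-1.410 - (-4)·-2.111) / (11) = -0.383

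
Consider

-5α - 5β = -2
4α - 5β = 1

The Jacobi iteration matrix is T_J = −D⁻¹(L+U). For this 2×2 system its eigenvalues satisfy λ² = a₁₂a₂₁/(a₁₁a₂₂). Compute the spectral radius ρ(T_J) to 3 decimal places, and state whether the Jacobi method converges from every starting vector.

0.894

a₁₂a₂₁/(a₁₁a₂₂) = (-5)·(4) / ((-5)·(-5)) = -0.800000
ρ = √|-0.800000| = √0.800000 = 0.894
ρ < 1, so Jacobi converges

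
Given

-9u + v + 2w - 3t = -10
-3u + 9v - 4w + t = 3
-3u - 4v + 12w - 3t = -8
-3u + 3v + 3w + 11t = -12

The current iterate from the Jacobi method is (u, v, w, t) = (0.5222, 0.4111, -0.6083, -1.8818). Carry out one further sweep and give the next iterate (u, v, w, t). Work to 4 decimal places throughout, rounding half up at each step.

One sweep:
  u = (-10 - (1)·0.4111 - (2)·-0.6083 - (-3)·-1.8818) / (-9) = 1.6489
  v = (3 - (-3)·0.5222 - (-4)·-0.6083 - (1)·-1.8818) / (9) = 0.4461
  w = (-8 - (-3)·0.5222 - (-4)·0.4111 - (-3)·-1.8818) / (12) = -0.8695
  t = (-12 - (-3)·0.5222 - (3)·0.4111 - (3)·-0.6083) / (11) = -0.8947

(1.6489, 0.4461, -0.8695, -0.8947)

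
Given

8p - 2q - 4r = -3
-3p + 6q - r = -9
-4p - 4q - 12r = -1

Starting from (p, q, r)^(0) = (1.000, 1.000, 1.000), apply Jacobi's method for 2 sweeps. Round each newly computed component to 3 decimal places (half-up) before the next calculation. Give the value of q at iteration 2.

Iteration 1:
  p = (-3 - (-2)·1.000 - (-4)·1.000) / (8) = 0.375
  q = (-9 - (-3)·1.000 - (-1)·1.000) / (6) = -0.833
  r = (-1 - (-4)·1.000 - (-4)·1.000) / (-12) = -0.583
Iteration 2:
  p = (-3 - (-2)·-0.833 - (-4)·-0.583) / (8) = -0.875
  q = (-9 - (-3)·0.375 - (-1)·-0.583) / (6) = -1.410
  r = (-1 - (-4)·0.375 - (-4)·-0.833) / (-12) = 0.236

-1.410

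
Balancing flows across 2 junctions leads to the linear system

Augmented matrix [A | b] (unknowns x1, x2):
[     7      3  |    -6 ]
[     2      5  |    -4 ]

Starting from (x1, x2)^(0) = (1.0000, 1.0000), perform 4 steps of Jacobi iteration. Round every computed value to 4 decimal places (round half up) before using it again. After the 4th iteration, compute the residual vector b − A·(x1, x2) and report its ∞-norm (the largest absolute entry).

Iteration 1:
  x1 = (-6 - (3)·1.0000) / (7) = -1.2857
  x2 = (-4 - (2)·1.0000) / (5) = -1.2000
Iteration 2:
  x1 = (-6 - (3)·-1.2000) / (7) = -0.3429
  x2 = (-4 - (2)·-1.2857) / (5) = -0.2857
Iteration 3:
  x1 = (-6 - (3)·-0.2857) / (7) = -0.7347
  x2 = (-4 - (2)·-0.3429) / (5) = -0.6628
Iteration 4:
  x1 = (-6 - (3)·-0.6628) / (7) = -0.5731
  x2 = (-4 - (2)·-0.7347) / (5) = -0.5061
Residual b − A·x = (-0.4700, -0.3233); ∞-norm = 0.4700

0.4700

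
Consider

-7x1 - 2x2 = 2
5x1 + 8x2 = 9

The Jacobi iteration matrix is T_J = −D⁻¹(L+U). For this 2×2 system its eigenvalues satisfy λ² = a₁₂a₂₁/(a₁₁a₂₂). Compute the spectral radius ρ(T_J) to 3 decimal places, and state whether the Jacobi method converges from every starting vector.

0.423

a₁₂a₂₁/(a₁₁a₂₂) = (-2)·(5) / ((-7)·(8)) = 0.178571
ρ = √|0.178571| = √0.178571 = 0.423
ρ < 1, so Jacobi converges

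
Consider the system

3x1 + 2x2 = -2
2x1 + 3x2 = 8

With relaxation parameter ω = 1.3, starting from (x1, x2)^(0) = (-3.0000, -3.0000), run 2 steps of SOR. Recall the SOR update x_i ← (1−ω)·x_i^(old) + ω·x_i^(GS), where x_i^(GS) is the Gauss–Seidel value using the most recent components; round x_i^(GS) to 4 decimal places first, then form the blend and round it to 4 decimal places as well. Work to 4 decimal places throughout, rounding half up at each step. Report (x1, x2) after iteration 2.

Iteration 1:
  x1: GS value = (-2 - (2)·-3.0000) / (3) = 1.3333;  x1 ← (1−ω)·-3.0000 + ω·1.3333 = 2.6333
  x2: GS value = (8 - (2)·2.6333) / (3) = 0.9111;  x2 ← (1−ω)·-3.0000 + ω·0.9111 = 2.0844
Iteration 2:
  x1: GS value = (-2 - (2)·2.0844) / (3) = -2.0563;  x1 ← (1−ω)·2.6333 + ω·-2.0563 = -3.4632
  x2: GS value = (8 - (2)·-3.4632) / (3) = 4.9755;  x2 ← (1−ω)·2.0844 + ω·4.9755 = 5.8428

(-3.4632, 5.8428)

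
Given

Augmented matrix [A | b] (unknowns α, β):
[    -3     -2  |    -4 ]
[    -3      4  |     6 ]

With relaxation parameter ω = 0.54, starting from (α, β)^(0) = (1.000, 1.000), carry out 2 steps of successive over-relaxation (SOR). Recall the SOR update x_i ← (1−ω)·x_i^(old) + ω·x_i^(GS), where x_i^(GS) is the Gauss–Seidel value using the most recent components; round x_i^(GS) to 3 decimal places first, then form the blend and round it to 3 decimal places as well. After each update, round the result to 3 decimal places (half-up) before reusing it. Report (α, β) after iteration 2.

(0.520, 1.758)

Iteration 1:
  α: GS value = (-4 - (-2)·1.000) / (-3) = 0.667;  α ← (1−ω)·1.000 + ω·0.667 = 0.820
  β: GS value = (6 - (-3)·0.820) / (4) = 2.115;  β ← (1−ω)·1.000 + ω·2.115 = 1.602
Iteration 2:
  α: GS value = (-4 - (-2)·1.602) / (-3) = 0.265;  α ← (1−ω)·0.820 + ω·0.265 = 0.520
  β: GS value = (6 - (-3)·0.520) / (4) = 1.890;  β ← (1−ω)·1.602 + ω·1.890 = 1.758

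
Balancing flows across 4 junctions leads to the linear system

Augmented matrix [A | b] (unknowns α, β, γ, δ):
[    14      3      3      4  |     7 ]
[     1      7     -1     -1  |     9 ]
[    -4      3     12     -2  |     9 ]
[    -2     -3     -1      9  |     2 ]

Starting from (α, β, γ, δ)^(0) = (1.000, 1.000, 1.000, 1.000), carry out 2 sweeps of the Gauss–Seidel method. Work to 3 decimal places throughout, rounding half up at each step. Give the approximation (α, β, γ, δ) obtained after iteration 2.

Iteration 1:
  α = (7 - (3)·1.000 - (3)·1.000 - (4)·1.000) / (14) = -0.214
  β = (9 - (1)·-0.214 - (-1)·1.000 - (-1)·1.000) / (7) = 1.602
  γ = (9 - (-4)·-0.214 - (3)·1.602 - (-2)·1.000) / (12) = 0.445
  δ = (2 - (-2)·-0.214 - (-3)·1.602 - (-1)·0.445) / (9) = 0.758
Iteration 2:
  α = (7 - (3)·1.602 - (3)·0.445 - (4)·0.758) / (14) = -0.155
  β = (9 - (1)·-0.155 - (-1)·0.445 - (-1)·0.758) / (7) = 1.480
  γ = (9 - (-4)·-0.155 - (3)·1.480 - (-2)·0.758) / (12) = 0.455
  δ = (2 - (-2)·-0.155 - (-3)·1.480 - (-1)·0.455) / (9) = 0.732

(-0.155, 1.480, 0.455, 0.732)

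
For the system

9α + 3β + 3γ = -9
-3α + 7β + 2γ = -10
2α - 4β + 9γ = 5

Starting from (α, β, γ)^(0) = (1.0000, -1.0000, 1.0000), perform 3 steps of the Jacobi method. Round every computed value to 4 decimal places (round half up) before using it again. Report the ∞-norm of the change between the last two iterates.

Iteration 1:
  α = (-9 - (3)·-1.0000 - (3)·1.0000) / (9) = -1.0000
  β = (-10 - (-3)·1.0000 - (2)·1.0000) / (7) = -1.2857
  γ = (5 - (2)·1.0000 - (-4)·-1.0000) / (9) = -0.1111
Iteration 2:
  α = (-9 - (3)·-1.2857 - (3)·-0.1111) / (9) = -0.5344
  β = (-10 - (-3)·-1.0000 - (2)·-0.1111) / (7) = -1.8254
  γ = (5 - (2)·-1.0000 - (-4)·-1.2857) / (9) = 0.2064
Iteration 3:
  α = (-9 - (3)·-1.8254 - (3)·0.2064) / (9) = -0.4603
  β = (-10 - (-3)·-0.5344 - (2)·0.2064) / (7) = -1.7166
  γ = (5 - (2)·-0.5344 - (-4)·-1.8254) / (9) = -0.1370
Change: (0.0741, 0.1088, -0.3434) → max |·| = 0.3434

0.3434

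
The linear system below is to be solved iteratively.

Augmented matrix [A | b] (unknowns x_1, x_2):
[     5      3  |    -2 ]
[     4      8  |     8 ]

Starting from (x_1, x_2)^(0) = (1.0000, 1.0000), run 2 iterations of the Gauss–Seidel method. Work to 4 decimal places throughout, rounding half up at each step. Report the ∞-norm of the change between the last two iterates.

0.3000

Iteration 1:
  x_1 = (-2 - (3)·1.0000) / (5) = -1.0000
  x_2 = (8 - (4)·-1.0000) / (8) = 1.5000
Iteration 2:
  x_1 = (-2 - (3)·1.5000) / (5) = -1.3000
  x_2 = (8 - (4)·-1.3000) / (8) = 1.6500
Change: (-0.3000, 0.1500) → max |·| = 0.3000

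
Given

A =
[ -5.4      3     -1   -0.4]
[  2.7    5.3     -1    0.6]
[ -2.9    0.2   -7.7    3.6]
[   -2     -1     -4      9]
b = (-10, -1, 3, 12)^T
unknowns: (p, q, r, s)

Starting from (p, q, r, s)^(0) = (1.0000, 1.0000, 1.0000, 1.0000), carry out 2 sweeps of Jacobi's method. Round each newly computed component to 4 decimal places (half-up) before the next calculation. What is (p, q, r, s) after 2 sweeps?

(1.4001, -1.5734, -0.2278, 1.6203)

Iteration 1:
  p = (-10 - (3)·1.0000 - (-1)·1.0000 - (-0.4)·1.0000) / (-5.4) = 2.1481
  q = (-1 - (2.7)·1.0000 - (-1)·1.0000 - (0.6)·1.0000) / (5.3) = -0.6226
  r = (3 - (-2.9)·1.0000 - (0.2)·1.0000 - (3.6)·1.0000) / (-7.7) = -0.2727
  s = (12 - (-2)·1.0000 - (-1)·1.0000 - (-4)·1.0000) / (9) = 2.1111
Iteration 2:
  p = (-10 - (3)·-0.6226 - (-1)·-0.2727 - (-0.4)·2.1111) / (-5.4) = 1.4001
  q = (-1 - (2.7)·2.1481 - (-1)·-0.2727 - (0.6)·2.1111) / (5.3) = -1.5734
  r = (3 - (-2.9)·2.1481 - (0.2)·-0.6226 - (3.6)·2.1111) / (-7.7) = -0.2278
  s = (12 - (-2)·2.1481 - (-1)·-0.6226 - (-4)·-0.2727) / (9) = 1.6203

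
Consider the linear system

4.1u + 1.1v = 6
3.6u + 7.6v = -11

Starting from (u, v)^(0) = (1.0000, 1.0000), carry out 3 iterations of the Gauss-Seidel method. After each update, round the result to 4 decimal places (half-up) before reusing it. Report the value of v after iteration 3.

-2.4451

Iteration 1:
  u = (6 - (1.1)·1.0000) / (4.1) = 1.1951
  v = (-11 - (3.6)·1.1951) / (7.6) = -2.0135
Iteration 2:
  u = (6 - (1.1)·-2.0135) / (4.1) = 2.0036
  v = (-11 - (3.6)·2.0036) / (7.6) = -2.3964
Iteration 3:
  u = (6 - (1.1)·-2.3964) / (4.1) = 2.1064
  v = (-11 - (3.6)·2.1064) / (7.6) = -2.4451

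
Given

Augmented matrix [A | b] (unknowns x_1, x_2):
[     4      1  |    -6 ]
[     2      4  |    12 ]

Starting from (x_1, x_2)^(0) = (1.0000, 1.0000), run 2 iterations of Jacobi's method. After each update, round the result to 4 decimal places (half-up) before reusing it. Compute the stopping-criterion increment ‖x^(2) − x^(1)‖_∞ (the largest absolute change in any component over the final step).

Iteration 1:
  x_1 = (-6 - (1)·1.0000) / (4) = -1.7500
  x_2 = (12 - (2)·1.0000) / (4) = 2.5000
Iteration 2:
  x_1 = (-6 - (1)·2.5000) / (4) = -2.1250
  x_2 = (12 - (2)·-1.7500) / (4) = 3.8750
Change: (-0.3750, 1.3750) → max |·| = 1.3750

1.3750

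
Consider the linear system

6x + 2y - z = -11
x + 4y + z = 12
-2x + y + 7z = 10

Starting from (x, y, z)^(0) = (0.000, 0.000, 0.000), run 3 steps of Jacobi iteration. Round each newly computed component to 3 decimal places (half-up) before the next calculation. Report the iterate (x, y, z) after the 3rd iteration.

Iteration 1:
  x = (-11 - (2)·0.000 - (-1)·0.000) / (6) = -1.833
  y = (12 - (1)·0.000 - (1)·0.000) / (4) = 3.000
  z = (10 - (-2)·0.000 - (1)·0.000) / (7) = 1.429
Iteration 2:
  x = (-11 - (2)·3.000 - (-1)·1.429) / (6) = -2.595
  y = (12 - (1)·-1.833 - (1)·1.429) / (4) = 3.101
  z = (10 - (-2)·-1.833 - (1)·3.000) / (7) = 0.476
Iteration 3:
  x = (-11 - (2)·3.101 - (-1)·0.476) / (6) = -2.788
  y = (12 - (1)·-2.595 - (1)·0.476) / (4) = 3.530
  z = (10 - (-2)·-2.595 - (1)·3.101) / (7) = 0.244

(-2.788, 3.530, 0.244)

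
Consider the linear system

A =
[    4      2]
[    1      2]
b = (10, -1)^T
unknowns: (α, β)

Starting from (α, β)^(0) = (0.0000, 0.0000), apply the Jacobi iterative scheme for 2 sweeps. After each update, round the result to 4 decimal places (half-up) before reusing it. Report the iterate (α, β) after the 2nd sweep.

Iteration 1:
  α = (10 - (2)·0.0000) / (4) = 2.5000
  β = (-1 - (1)·0.0000) / (2) = -0.5000
Iteration 2:
  α = (10 - (2)·-0.5000) / (4) = 2.7500
  β = (-1 - (1)·2.5000) / (2) = -1.7500

(2.7500, -1.7500)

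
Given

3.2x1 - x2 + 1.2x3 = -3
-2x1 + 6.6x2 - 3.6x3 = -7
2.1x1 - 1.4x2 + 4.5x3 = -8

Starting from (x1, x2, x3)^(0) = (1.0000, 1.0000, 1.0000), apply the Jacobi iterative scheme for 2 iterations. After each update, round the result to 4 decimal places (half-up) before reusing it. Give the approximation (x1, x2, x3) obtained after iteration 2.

(-0.2788, -2.4182, -1.3771)

Iteration 1:
  x1 = (-3 - (-1)·1.0000 - (1.2)·1.0000) / (3.2) = -1.0000
  x2 = (-7 - (-2)·1.0000 - (-3.6)·1.0000) / (6.6) = -0.2121
  x3 = (-8 - (2.1)·1.0000 - (-1.4)·1.0000) / (4.5) = -1.9333
Iteration 2:
  x1 = (-3 - (-1)·-0.2121 - (1.2)·-1.9333) / (3.2) = -0.2788
  x2 = (-7 - (-2)·-1.0000 - (-3.6)·-1.9333) / (6.6) = -2.4182
  x3 = (-8 - (2.1)·-1.0000 - (-1.4)·-0.2121) / (4.5) = -1.3771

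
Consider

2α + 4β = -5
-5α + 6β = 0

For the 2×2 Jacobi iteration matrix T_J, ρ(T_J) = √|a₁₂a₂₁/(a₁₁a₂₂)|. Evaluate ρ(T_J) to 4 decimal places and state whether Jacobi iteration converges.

1.2910

a₁₂a₂₁/(a₁₁a₂₂) = (4)·(-5) / ((2)·(6)) = -1.666667
ρ = √|-1.666667| = √1.666667 = 1.2910
ρ > 1, so Jacobi diverges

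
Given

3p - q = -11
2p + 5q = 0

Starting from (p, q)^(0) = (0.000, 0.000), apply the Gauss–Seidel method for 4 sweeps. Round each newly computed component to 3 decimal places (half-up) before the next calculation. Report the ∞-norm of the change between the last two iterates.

Iteration 1:
  p = (-11 - (-1)·0.000) / (3) = -3.667
  q = (0 - (2)·-3.667) / (5) = 1.467
Iteration 2:
  p = (-11 - (-1)·1.467) / (3) = -3.178
  q = (0 - (2)·-3.178) / (5) = 1.271
Iteration 3:
  p = (-11 - (-1)·1.271) / (3) = -3.243
  q = (0 - (2)·-3.243) / (5) = 1.297
Iteration 4:
  p = (-11 - (-1)·1.297) / (3) = -3.234
  q = (0 - (2)·-3.234) / (5) = 1.294
Change: (0.009, -0.003) → max |·| = 0.009

0.009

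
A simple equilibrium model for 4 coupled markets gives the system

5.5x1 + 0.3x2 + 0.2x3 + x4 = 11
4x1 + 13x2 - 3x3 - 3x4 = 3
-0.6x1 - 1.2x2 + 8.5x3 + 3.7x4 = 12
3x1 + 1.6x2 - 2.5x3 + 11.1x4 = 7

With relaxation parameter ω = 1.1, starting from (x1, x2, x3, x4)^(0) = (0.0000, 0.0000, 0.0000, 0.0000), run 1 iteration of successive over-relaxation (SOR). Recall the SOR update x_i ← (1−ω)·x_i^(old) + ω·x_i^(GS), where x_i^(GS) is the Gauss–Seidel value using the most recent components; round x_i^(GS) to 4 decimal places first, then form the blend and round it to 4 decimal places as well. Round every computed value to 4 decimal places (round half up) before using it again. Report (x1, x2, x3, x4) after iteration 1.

(2.2000, -0.4908, 1.6476, 0.5257)

Iteration 1:
  x1: GS value = (11 - (0.3)·0.0000 - (0.2)·0.0000 - (1)·0.0000) / (5.5) = 2.0000;  x1 ← (1−ω)·0.0000 + ω·2.0000 = 2.2000
  x2: GS value = (3 - (4)·2.2000 - (-3)·0.0000 - (-3)·0.0000) / (13) = -0.4462;  x2 ← (1−ω)·0.0000 + ω·-0.4462 = -0.4908
  x3: GS value = (12 - (-0.6)·2.2000 - (-1.2)·-0.4908 - (3.7)·0.0000) / (8.5) = 1.4978;  x3 ← (1−ω)·0.0000 + ω·1.4978 = 1.6476
  x4: GS value = (7 - (3)·2.2000 - (1.6)·-0.4908 - (-2.5)·1.6476) / (11.1) = 0.4779;  x4 ← (1−ω)·0.0000 + ω·0.4779 = 0.5257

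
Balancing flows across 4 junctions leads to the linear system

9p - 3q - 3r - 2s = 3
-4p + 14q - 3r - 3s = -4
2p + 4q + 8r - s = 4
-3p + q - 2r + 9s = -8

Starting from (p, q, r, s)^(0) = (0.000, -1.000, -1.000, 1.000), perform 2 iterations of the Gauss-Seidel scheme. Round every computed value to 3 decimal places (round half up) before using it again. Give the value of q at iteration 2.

-0.167

Iteration 1:
  p = (3 - (-3)·-1.000 - (-3)·-1.000 - (-2)·1.000) / (9) = -0.111
  q = (-4 - (-4)·-0.111 - (-3)·-1.000 - (-3)·1.000) / (14) = -0.317
  r = (4 - (2)·-0.111 - (4)·-0.317 - (-1)·1.000) / (8) = 0.811
  s = (-8 - (-3)·-0.111 - (1)·-0.317 - (-2)·0.811) / (9) = -0.710
Iteration 2:
  p = (3 - (-3)·-0.317 - (-3)·0.811 - (-2)·-0.710) / (9) = 0.340
  q = (-4 - (-4)·0.340 - (-3)·0.811 - (-3)·-0.710) / (14) = -0.167
  r = (4 - (2)·0.340 - (4)·-0.167 - (-1)·-0.710) / (8) = 0.410
  s = (-8 - (-3)·0.340 - (1)·-0.167 - (-2)·0.410) / (9) = -0.666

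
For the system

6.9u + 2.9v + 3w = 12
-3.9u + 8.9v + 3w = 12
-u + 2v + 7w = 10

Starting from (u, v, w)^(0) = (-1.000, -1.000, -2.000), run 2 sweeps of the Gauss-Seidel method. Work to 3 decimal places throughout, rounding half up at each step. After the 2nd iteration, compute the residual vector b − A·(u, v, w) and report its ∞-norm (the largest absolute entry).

Iteration 1:
  u = (12 - (2.9)·-1.000 - (3)·-2.000) / (6.9) = 3.029
  v = (12 - (-3.9)·3.029 - (3)·-2.000) / (8.9) = 3.350
  w = (10 - (-1)·3.029 - (2)·3.350) / (7) = 0.904
Iteration 2:
  u = (12 - (2.9)·3.350 - (3)·0.904) / (6.9) = -0.062
  v = (12 - (-3.9)·-0.062 - (3)·0.904) / (8.9) = 1.016
  w = (10 - (-1)·-0.062 - (2)·1.016) / (7) = 1.129
Residual b − A·x = (6.094, -0.671, 0.003); ∞-norm = 6.094

6.094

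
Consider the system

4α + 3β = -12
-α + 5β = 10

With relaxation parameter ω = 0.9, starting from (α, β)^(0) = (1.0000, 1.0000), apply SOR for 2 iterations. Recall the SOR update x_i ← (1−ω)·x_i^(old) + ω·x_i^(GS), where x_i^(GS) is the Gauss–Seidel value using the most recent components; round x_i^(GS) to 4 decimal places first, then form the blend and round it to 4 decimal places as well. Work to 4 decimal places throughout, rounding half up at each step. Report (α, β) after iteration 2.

Iteration 1:
  α: GS value = (-12 - (3)·1.0000) / (4) = -3.7500;  α ← (1−ω)·1.0000 + ω·-3.7500 = -3.2750
  β: GS value = (10 - (-1)·-3.2750) / (5) = 1.3450;  β ← (1−ω)·1.0000 + ω·1.3450 = 1.3105
Iteration 2:
  α: GS value = (-12 - (3)·1.3105) / (4) = -3.9829;  α ← (1−ω)·-3.2750 + ω·-3.9829 = -3.9121
  β: GS value = (10 - (-1)·-3.9121) / (5) = 1.2176;  β ← (1−ω)·1.3105 + ω·1.2176 = 1.2269

(-3.9121, 1.2269)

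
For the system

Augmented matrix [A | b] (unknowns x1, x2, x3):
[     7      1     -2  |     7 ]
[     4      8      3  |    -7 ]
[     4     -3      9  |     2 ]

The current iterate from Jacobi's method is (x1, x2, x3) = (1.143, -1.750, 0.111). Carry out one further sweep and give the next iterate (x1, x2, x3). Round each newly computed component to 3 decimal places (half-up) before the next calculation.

(1.282, -1.488, -0.869)

One sweep:
  x1 = (7 - (1)·-1.750 - (-2)·0.111) / (7) = 1.282
  x2 = (-7 - (4)·1.143 - (3)·0.111) / (8) = -1.488
  x3 = (2 - (4)·1.143 - (-3)·-1.750) / (9) = -0.869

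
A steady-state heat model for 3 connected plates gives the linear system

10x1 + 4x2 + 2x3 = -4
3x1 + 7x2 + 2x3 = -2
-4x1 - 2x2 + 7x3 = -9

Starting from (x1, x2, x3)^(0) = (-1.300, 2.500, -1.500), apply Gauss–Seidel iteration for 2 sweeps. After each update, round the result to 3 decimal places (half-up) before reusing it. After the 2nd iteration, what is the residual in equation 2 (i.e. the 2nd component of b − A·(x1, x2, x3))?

Iteration 1:
  x1 = (-4 - (4)·2.500 - (2)·-1.500) / (10) = -1.100
  x2 = (-2 - (3)·-1.100 - (2)·-1.500) / (7) = 0.614
  x3 = (-9 - (-4)·-1.100 - (-2)·0.614) / (7) = -1.739
Iteration 2:
  x1 = (-4 - (4)·0.614 - (2)·-1.739) / (10) = -0.298
  x2 = (-2 - (3)·-0.298 - (2)·-1.739) / (7) = 0.339
  x3 = (-9 - (-4)·-0.298 - (-2)·0.339) / (7) = -1.359
Residual b − A·x = (0.342, -0.761, -0.001)

-0.761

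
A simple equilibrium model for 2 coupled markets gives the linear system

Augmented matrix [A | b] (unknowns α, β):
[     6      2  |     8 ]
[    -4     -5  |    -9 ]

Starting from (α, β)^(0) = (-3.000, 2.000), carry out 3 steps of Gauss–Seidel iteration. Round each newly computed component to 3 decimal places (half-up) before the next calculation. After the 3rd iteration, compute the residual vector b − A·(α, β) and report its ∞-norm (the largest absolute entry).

Iteration 1:
  α = (8 - (2)·2.000) / (6) = 0.667
  β = (-9 - (-4)·0.667) / (-5) = 1.266
Iteration 2:
  α = (8 - (2)·1.266) / (6) = 0.911
  β = (-9 - (-4)·0.911) / (-5) = 1.071
Iteration 3:
  α = (8 - (2)·1.071) / (6) = 0.976
  β = (-9 - (-4)·0.976) / (-5) = 1.019
Residual b − A·x = (0.106, -0.001); ∞-norm = 0.106

0.106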